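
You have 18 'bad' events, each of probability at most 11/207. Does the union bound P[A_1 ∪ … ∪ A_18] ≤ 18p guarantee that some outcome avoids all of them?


Union bound: P[∪_{i=1}^{18} A_i] ≤ Σ_i P[A_i] ≤ 18·p = 18·(11/207) = 22/23.
Numerically: 22/23 ≈ 0.95652.
Is 22/23 < 1? YES.
Since P[∪ A_i] ≤ 22/23 < 1, the complement has P[∩ A_i^c] ≥ 1 − 22/23 = 1/23 > 0, so some outcome avoids every A_i.

18·p = 22/23 ≈ 0.95652; existence CERTIFIED by the union bound.


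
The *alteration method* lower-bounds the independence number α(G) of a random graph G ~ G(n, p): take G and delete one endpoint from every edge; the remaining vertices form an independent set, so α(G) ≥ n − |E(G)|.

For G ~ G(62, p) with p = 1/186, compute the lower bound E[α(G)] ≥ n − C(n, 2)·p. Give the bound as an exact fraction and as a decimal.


E[|E(G)|] = C(62, 2)·p = 1891 · (1/186) = 61/6.
E[α(G)] ≥ n − E[|E(G)|] = 62 − 61/6 = 311/6.
Numerically: ≈ 51.8333.
(This is only a lower bound; the true E[α(G)] may be larger.)

E[α(G)] ≥ 311/6 ≈ 51.8333.


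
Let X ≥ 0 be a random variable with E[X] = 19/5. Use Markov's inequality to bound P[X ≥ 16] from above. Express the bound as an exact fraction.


μ = E[X] = 19/5, a = 16.
Markov: P[X ≥ 16] ≤ μ/a = (19/5)/16 = 19/80.
Numerically: ≈ 0.2375.
(Since a = 16 > μ = 3.8000, the bound 19/80 is < 1 and informative.)

P[X ≥ 16] ≤ 19/80 ≈ 0.2375.


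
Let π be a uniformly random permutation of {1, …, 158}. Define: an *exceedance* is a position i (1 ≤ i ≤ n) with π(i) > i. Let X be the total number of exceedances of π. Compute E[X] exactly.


Write X = Σ_{i=1}^{158} X_i, where X_i = 1_{π(i) > i}.
For each fixed i, π(i) is uniform over {1, …, 158} (marginal of a uniform permutation), so P[π(i) > i] = (n − i)/n. Summing: Σ_{i=1}^{158} (n − i)/n = (0 + 1 + … + 157)/158 = 158(158 − 1)/(2·158) = (158 − 1)/2.
Hence E[X] = Σ_{i=1}^{158} (158 − i)/158 = 157/2 ≈ 78.500000.

E[X] = 157/2 = 78.500000.


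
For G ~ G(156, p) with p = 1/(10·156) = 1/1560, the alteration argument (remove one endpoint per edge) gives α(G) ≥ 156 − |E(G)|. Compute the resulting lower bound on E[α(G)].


E[|E(G)|] = C(156, 2)·p = 12090 · (1/1560) = 31/4.
E[α(G)] ≥ n − E[|E(G)|] = 156 − 31/4 = 593/4.
Numerically: ≈ 148.25000.
(This is only a lower bound; the true E[α(G)] may be larger.)

E[α(G)] ≥ 593/4 ≈ 148.25000.


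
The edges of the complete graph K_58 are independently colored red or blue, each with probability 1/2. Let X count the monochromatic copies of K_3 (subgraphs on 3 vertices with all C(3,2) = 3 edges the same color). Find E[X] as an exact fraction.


Let X = Σ_S X_S over the C(58, 3) = 30856 subsets S of size 3, where X_S = 1 if the K_3 on S is monochromatic.
For a fixed S, the K_3 on S has C(3, 2) = 3 edges. P[all 3 edges red] = (1/2)^3, and likewise for blue, so P[monochromatic] = 2·(1/2)^3 = 2^{1 − 3} = 1/4.
By linearity of expectation: E[X] = C(58, 3) · 2^{1 − 3} = 30856 · 1/4 = 7714.
Numerically: E[X] ≈ 7714.00000.

E[X] = C(58,3)·2^(1−C(3,2)) = 7714 ≈ 7714.00000.


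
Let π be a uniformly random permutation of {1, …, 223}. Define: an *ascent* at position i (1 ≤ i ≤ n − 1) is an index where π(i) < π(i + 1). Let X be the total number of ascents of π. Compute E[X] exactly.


Write X = Σ X_I over i = 1, …, 222, with X_I the indicator of one ascent.
There are 222 indicators.
For each fixed i, the pair (π(i), π(i+1)) is a uniformly random ordered pair of distinct values from {1, …, 223}; by symmetry P[π(i) < π(i+1)] = 1/2.
By linearity: E[X] = 222 · (1/2) = (223 − 1) · (1/2) = 111 ≈ 111.000.

E[X] = 111 = 111.000.


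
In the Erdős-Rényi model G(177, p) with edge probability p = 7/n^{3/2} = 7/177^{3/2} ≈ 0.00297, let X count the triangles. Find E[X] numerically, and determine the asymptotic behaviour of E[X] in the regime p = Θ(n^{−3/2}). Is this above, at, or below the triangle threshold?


Number of potential triangles: C(177, 3) = 908600.
Each occurs with probability p³ ≈ (0.00297)³ ≈ 2.62672e-08.
By linearity: E[X] = C(177, 3)·p³ ≈ 908600 · 2.62672e-08 ≈ 0.024.
Since α = 3/2 > 1, p = c/n^{3/2} = o(1/n) is below the triangle threshold p ~ 1/n. Asymptotically E[X] ~ (c³/6)·n^{3(1−α)} = (7³/6)·n^{-1.5} → 0, so by Markov's inequality G has no triangles w.h.p.

E[X] ≈ 0.024; in regime p = Θ(1/n^{3/2}) E[X] tends to 0 (below the triangle threshold p ~ 1/n).


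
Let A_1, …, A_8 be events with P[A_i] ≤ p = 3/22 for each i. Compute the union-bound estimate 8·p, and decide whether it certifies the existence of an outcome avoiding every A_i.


Union bound: P[∪_{i=1}^{8} A_i] ≤ Σ_i P[A_i] ≤ 8·p = 8·(3/22) = 12/11.
Numerically: 12/11 ≈ 1.090909.
Is 12/11 < 1? NO.
Since the bound 12/11 is ≥ 1, the union bound is uninformative here; it does NOT by itself certify existence.

8·p = 12/11 ≈ 1.090909; existence NOT certified by the union bound.


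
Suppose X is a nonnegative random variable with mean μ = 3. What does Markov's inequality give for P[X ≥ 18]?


μ = E[X] = 3, a = 18.
Markov: P[X ≥ 18] ≤ μ/a = (3)/18 = 1/6.
Numerically: ≈ 0.1667.
(Since a = 18 > μ = 3.0000, the bound 1/6 is < 1 and informative.)

P[X ≥ 18] ≤ 1/6 ≈ 0.1667.


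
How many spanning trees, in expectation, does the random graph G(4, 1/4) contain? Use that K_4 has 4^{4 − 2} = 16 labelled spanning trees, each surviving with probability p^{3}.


K_4 has 4^{4 − 2} = 16 labelled spanning trees.
For each such spanning tree H, let X_H = 1 if all 3 edges of H are present in G. Then P[X_H = 1] = p^{3} = (1/4)^{3} = 1/64.
By linearity of expectation: E[X] = Σ_H E[X_H] = 16 · p^{3} = 16 · 1/64 = 1/4.
Numerically: E[X] ≈ 0.25.

E[X] = 16 · (1/4)^{3} = 1/4 ≈ 0.25.


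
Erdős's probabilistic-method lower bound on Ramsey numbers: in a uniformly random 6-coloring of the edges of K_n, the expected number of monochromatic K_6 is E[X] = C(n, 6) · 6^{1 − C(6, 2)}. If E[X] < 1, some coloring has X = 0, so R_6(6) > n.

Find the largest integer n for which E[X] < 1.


We need C(n, 6) · 6^{1 − 15} < 1, i.e. C(n, 6) < 6^{15 − 1} = 78364164096.
Check values of n near the boundary:
  n = 197: C(197, 6) = 75176946208; 75176946208 < 78364164096? YES
  n = 198: C(198, 6) = 77526225777; 77526225777 < 78364164096? YES
  n = 199: C(199, 6) = 79936367511; 79936367511 < 78364164096? NO
  n = 200: C(200, 6) = 82408626300; 82408626300 < 78364164096? NO
The largest n with C(n, 6) < 78364164096 is n = 198 (where E[X] = 25842075259/26121388032 ≈ 0.9893071). Hence R_6(6) > 198, i.e. R_6(6) ≥ 199.

Largest n = 198; hence R_6(6) > 198.


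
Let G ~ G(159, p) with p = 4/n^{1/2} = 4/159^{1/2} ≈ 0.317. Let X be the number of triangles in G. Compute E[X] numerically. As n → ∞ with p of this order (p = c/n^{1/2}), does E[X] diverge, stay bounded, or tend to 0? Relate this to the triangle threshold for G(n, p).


Number of potential triangles: C(159, 3) = 657359.
Each occurs with probability p³ ≈ (0.317)³ ≈ 3.19216e-02.
By linearity: E[X] = C(159, 3)·p³ ≈ 657359 · 3.19216e-02 ≈ 20983.933.
Since α = 1/2 < 1, p = c/n^{1/2} ≫ 1/n is above the triangle threshold p ~ 1/n. Asymptotically E[X] ~ (c³/6)·n^{3(1−α)} = (4³/6)·n^{1.5} → ∞; triangles are abundant w.h.p.

E[X] ≈ 20983.933; in regime p = Θ(1/n^{1/2}) E[X] diverges (above the triangle threshold p ~ 1/n).


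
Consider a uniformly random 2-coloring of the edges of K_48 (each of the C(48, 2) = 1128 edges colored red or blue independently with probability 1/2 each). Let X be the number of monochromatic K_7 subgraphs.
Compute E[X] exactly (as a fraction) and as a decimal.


Let X = Σ_S X_S over the C(48, 7) = 73629072 subsets S of size 7, where X_S = 1 if the K_7 on S is monochromatic.
For a fixed S, the K_7 on S has C(7, 2) = 21 edges. P[all 21 edges red] = (1/2)^21, and likewise for blue, so P[monochromatic] = 2·(1/2)^21 = 2^{1 − 21} = 1/1048576.
Summing: E[X] = C(48, 7) · 2^{1 − 21} = 73629072 · 1/1048576 = 4601817/65536.
Numerically: E[X] ≈ 70.2182.

E[X] = C(48,7)·2^(1−C(7,2)) = 4601817/65536 ≈ 70.2182.


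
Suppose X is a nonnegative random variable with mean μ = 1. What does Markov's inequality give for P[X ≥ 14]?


μ = E[X] = 1, a = 14.
Markov: P[X ≥ 14] ≤ μ/a = (1)/14 = 1/14.
Numerically: ≈ 0.071429.
(Since a = 14 > μ = 1.000000, the bound 1/14 is < 1 and informative.)

P[X ≥ 14] ≤ 1/14 ≈ 0.071429.


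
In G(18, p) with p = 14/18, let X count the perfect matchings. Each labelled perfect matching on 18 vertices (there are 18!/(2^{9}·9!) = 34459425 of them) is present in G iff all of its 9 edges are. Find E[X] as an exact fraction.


K_18 has 18!/(2^{9}·9!) = 34459425 labelled perfect matchings.
For each such perfect matching H, let X_H = 1 if all 9 edges of H are present in G. Then P[X_H = 1] = p^{9} = (7/9)^{9} = 40353607/387420489.
By linearity of expectation: E[X] = Σ_H E[X_H] = 34459425 · p^{9} = 34459425 · 40353607/387420489 = 17167433257975/4782969.
Numerically: E[X] ≈ 3.589e+06.

E[X] = 34459425 · (7/9)^{9} = 17167433257975/4782969 ≈ 3.589e+06.


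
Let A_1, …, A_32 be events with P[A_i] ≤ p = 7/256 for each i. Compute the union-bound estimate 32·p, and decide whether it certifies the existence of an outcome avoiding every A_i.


Union bound: P[∪_{i=1}^{32} A_i] ≤ Σ_i P[A_i] ≤ 32·p = 32·(7/256) = 7/8.
Numerically: 7/8 ≈ 0.87500.
Is 7/8 < 1? YES.
Since P[∪ A_i] ≤ 7/8 < 1, the complement has P[∩ A_i^c] ≥ 1 − 7/8 = 1/8 > 0, so some outcome avoids every A_i.

32·p = 7/8 ≈ 0.87500; existence CERTIFIED by the union bound.


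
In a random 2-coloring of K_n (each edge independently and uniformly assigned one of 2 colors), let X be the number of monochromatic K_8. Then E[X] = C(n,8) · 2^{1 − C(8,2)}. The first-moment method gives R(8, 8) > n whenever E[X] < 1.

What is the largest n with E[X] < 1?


We need C(n, 8) · 2^{1 − 28} < 1, i.e. C(n, 8) < 2^{28 − 1} = 134217728.
Check values of n near the boundary:
  n = 37: C(37, 8) = 38608020; 38608020 < 134217728? YES
  n = 38: C(38, 8) = 48903492; 48903492 < 134217728? YES
  n = 39: C(39, 8) = 61523748; 61523748 < 134217728? YES
  n = 40: C(40, 8) = 76904685; 76904685 < 134217728? YES
  n = 41: C(41, 8) = 95548245; 95548245 < 134217728? YES
  n = 42: C(42, 8) = 118030185; 118030185 < 134217728? YES
  n = 43: C(43, 8) = 145008513; 145008513 < 134217728? NO
The largest n with C(n, 8) < 134217728 is n = 42 (where E[X] = 118030185/134217728 ≈ 0.8793934). Hence R(8, 8) > 42, i.e. R(8, 8) ≥ 43.

Largest n = 42; hence R(8, 8) > 42.


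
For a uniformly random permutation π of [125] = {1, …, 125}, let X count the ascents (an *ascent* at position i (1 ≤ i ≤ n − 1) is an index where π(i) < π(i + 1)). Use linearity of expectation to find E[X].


Write X = Σ X_I over i = 1, …, 124, with X_I the indicator of one ascent.
There are 124 indicators.
For each fixed i, the pair (π(i), π(i+1)) is a uniformly random ordered pair of distinct values from {1, …, 125}; by symmetry P[π(i) < π(i+1)] = 1/2.
By linearity: E[X] = 124 · (1/2) = (125 − 1) · (1/2) = 62 ≈ 62.000000.

E[X] = 62 = 62.000000.


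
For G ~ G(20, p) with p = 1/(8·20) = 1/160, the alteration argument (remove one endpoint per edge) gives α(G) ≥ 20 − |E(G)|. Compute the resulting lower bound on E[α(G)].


E[|E(G)|] = C(20, 2)·p = 190 · (1/160) = 19/16.
E[α(G)] ≥ n − E[|E(G)|] = 20 − 19/16 = 301/16.
Numerically: ≈ 18.8125.
(This is only a lower bound; the true E[α(G)] may be larger.)

E[α(G)] ≥ 301/16 ≈ 18.8125.


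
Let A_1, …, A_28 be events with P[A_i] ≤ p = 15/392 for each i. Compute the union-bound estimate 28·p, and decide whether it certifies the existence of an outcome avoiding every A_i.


Union bound: P[∪_{i=1}^{28} A_i] ≤ Σ_i P[A_i] ≤ 28·p = 28·(15/392) = 15/14.
Numerically: 15/14 ≈ 1.071.
Is 15/14 < 1? NO.
Since the bound 15/14 is ≥ 1, the union bound is uninformative here; it does NOT by itself certify existence.

28·p = 15/14 ≈ 1.071; existence NOT certified by the union bound.


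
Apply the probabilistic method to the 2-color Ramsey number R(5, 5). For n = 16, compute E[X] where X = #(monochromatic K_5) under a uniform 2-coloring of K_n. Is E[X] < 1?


E[X] = C(16, 5) · 2^{1 − 10} = 4368 · 2^{−9} = 4368/512.
As a reduced fraction: E[X] = 273/32 ≈ 8.5312500.
Is E[X] < 1? NO.
Since E[X] ≥ 1, the first-moment bound is inconclusive at n = 16; it does NOT by itself certify R(5, 5) > 16.

E[X] = 273/32 ≈ 8.5312500; E[X] ≥ 1; first-moment method inconclusive here.


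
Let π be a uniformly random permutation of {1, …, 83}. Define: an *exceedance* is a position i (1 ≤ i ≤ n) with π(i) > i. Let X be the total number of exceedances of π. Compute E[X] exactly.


Write X = Σ_{i=1}^{83} X_i, where X_i = 1_{π(i) > i}.
For each fixed i, π(i) is uniform over {1, …, 83} (marginal of a uniform permutation), so P[π(i) > i] = (n − i)/n. Summing: Σ_{i=1}^{83} (n − i)/n = (0 + 1 + … + 82)/83 = 83(83 − 1)/(2·83) = (83 − 1)/2.
Hence E[X] = Σ_{i=1}^{83} (83 − i)/83 = 41 ≈ 41.000000.

E[X] = 41 = 41.000000.


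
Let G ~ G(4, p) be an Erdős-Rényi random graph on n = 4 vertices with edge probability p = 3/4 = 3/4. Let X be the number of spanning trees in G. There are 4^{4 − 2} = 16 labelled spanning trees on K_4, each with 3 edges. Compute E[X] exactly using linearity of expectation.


K_4 has 4^{4 − 2} = 16 labelled spanning trees.
For each such spanning tree H, let X_H = 1 if all 3 edges of H are present in G. Then P[X_H = 1] = p^{3} = (3/4)^{3} = 27/64.
By linearity: E[X] = Σ_H E[X_H] = 16 · p^{3} = 16 · 27/64 = 27/4.
Numerically: E[X] ≈ 6.75.

E[X] = 16 · (3/4)^{3} = 27/4 ≈ 6.75.


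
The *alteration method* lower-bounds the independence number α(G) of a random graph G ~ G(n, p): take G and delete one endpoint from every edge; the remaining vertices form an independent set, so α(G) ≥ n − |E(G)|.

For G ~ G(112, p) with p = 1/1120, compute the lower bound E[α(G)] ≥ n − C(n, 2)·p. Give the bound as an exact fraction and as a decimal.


E[|E(G)|] = C(112, 2)·p = 6216 · (1/1120) = 111/20.
E[α(G)] ≥ n − E[|E(G)|] = 112 − 111/20 = 2129/20.
Numerically: ≈ 106.4500.
(This is only a lower bound; the true E[α(G)] may be larger.)

E[α(G)] ≥ 2129/20 ≈ 106.4500.


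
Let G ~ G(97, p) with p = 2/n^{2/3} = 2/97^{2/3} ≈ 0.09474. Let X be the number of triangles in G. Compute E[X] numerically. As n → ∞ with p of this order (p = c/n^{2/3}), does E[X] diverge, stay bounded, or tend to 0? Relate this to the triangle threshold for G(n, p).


Number of potential triangles: C(97, 3) = 147440.
Each occurs with probability p³ ≈ (0.09474)³ ≈ 8.502498e-04.
By linearity: E[X] = C(97, 3)·p³ ≈ 147440 · 8.502498e-04 ≈ 125.3608.
Since α = 2/3 < 1, p = c/n^{2/3} ≫ 1/n is above the triangle threshold p ~ 1/n. Asymptotically E[X] ~ (c³/6)·n^{3(1−α)} = (2³/6)·n^{1} → ∞; triangles are abundant w.h.p.

E[X] ≈ 125.3608; in regime p = Θ(1/n^{2/3}) E[X] diverges (above the triangle threshold p ~ 1/n).


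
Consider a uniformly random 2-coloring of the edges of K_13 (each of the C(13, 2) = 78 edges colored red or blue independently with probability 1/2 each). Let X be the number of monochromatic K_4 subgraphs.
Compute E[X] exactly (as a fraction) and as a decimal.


Let X = Σ_S X_S over the C(13, 4) = 715 subsets S of size 4, where X_S = 1 if the K_4 on S is monochromatic.
For a fixed S, the K_4 on S has C(4, 2) = 6 edges. P[all 6 edges red] = (1/2)^6, and likewise for blue, so P[monochromatic] = 2·(1/2)^6 = 2^{1 − 6} = 1/32.
Summing: E[X] = C(13, 4) · 2^{1 − 6} = 715 · 1/32 = 715/32.
Numerically: E[X] ≈ 22.344.

E[X] = C(13,4)·2^(1−C(4,2)) = 715/32 ≈ 22.344.


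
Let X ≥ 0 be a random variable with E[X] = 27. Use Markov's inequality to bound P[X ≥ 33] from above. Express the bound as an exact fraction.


μ = E[X] = 27, a = 33.
Markov: P[X ≥ 33] ≤ μ/a = (27)/33 = 9/11.
Numerically: ≈ 0.81818.
(Since a = 33 > μ = 27.00000, the bound 9/11 is < 1 and informative.)

P[X ≥ 33] ≤ 9/11 ≈ 0.81818.


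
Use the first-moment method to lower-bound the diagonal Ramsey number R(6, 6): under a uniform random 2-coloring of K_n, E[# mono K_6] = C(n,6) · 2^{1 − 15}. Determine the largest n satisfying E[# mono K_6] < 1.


We need C(n, 6) · 2^{1 − 15} < 1, i.e. C(n, 6) < 2^{15 − 1} = 16384.
Check values of n near the boundary:
  n = 16: C(16, 6) = 8008; 8008 < 16384? YES
  n = 17: C(17, 6) = 12376; 12376 < 16384? YES
  n = 18: C(18, 6) = 18564; 18564 < 16384? NO
  n = 19: C(19, 6) = 27132; 27132 < 16384? NO
  n = 20: C(20, 6) = 38760; 38760 < 16384? NO
The largest n with C(n, 6) < 16384 is n = 17 (where E[X] = 1547/2048 ≈ 0.75537). Hence R(6, 6) > 17, i.e. R(6, 6) ≥ 18.

Largest n = 17; hence R(6, 6) > 17.


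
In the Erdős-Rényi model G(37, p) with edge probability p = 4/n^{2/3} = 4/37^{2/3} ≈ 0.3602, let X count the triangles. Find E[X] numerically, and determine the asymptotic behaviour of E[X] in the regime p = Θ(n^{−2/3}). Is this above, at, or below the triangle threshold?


Number of potential triangles: C(37, 3) = 7770.
Each occurs with probability p³ ≈ (0.3602)³ ≈ 4.674945e-02.
By linearity: E[X] = C(37, 3)·p³ ≈ 7770 · 4.674945e-02 ≈ 363.2432.
Since α = 2/3 < 1, p = c/n^{2/3} ≫ 1/n is above the triangle threshold p ~ 1/n. Asymptotically E[X] ~ (c³/6)·n^{3(1−α)} = (4³/6)·n^{1} → ∞; triangles are abundant w.h.p.

E[X] ≈ 363.2432; in regime p = Θ(1/n^{2/3}) E[X] diverges (above the triangle threshold p ~ 1/n).


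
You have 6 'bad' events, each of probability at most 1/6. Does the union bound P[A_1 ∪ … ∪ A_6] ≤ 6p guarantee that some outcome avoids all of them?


Union bound: P[∪_{i=1}^{6} A_i] ≤ Σ_i P[A_i] ≤ 6·p = 6·(1/6) = 1.
Numerically: 1 ≈ 1.000.
Is 1 < 1? NO.
Since the bound 1 is ≥ 1, the union bound is uninformative here; it does NOT by itself certify existence.

6·p = 1 ≈ 1.000; existence NOT certified by the union bound.


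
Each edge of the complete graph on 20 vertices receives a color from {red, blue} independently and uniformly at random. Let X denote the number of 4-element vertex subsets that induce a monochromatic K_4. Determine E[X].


Let X = Σ_S X_S over the C(20, 4) = 4845 subsets S of size 4, where X_S = 1 if the K_4 on S is monochromatic.
For a fixed S, the K_4 on S has C(4, 2) = 6 edges. P[all 6 edges red] = (1/2)^6, and likewise for blue, so P[monochromatic] = 2·(1/2)^6 = 2^{1 − 6} = 1/32.
By linearity: E[X] = C(20, 4) · 2^{1 − 6} = 4845 · 1/32 = 4845/32.
Numerically: E[X] ≈ 151.406250.

E[X] = C(20,4)·2^(1−C(4,2)) = 4845/32 ≈ 151.406250.


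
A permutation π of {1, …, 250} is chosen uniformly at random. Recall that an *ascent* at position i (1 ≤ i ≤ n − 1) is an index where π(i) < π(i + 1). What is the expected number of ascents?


Write X = Σ X_I over i = 1, …, 249, with X_I the indicator of one ascent.
There are 249 indicators.
For each fixed i, the pair (π(i), π(i+1)) is a uniformly random ordered pair of distinct values from {1, …, 250}; by symmetry P[π(i) < π(i+1)] = 1/2.
By linearity: E[X] = 249 · (1/2) = (250 − 1) · (1/2) = 249/2 ≈ 124.50000.

E[X] = 249/2 = 124.50000.


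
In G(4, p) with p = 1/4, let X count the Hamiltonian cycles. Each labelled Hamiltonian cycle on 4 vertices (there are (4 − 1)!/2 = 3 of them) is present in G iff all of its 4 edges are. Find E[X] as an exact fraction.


K_4 has (4 − 1)!/2 = 3 labelled Hamiltonian cycles.
For each such Hamiltonian cycle H, let X_H = 1 if all 4 edges of H are present in G. Then P[X_H = 1] = p^{4} = (1/4)^{4} = 1/256.
By linearity: E[X] = Σ_H E[X_H] = 3 · p^{4} = 3 · 1/256 = 3/256.
Numerically: E[X] ≈ 0.011719.

E[X] = 3 · (1/4)^{4} = 3/256 ≈ 0.011719.


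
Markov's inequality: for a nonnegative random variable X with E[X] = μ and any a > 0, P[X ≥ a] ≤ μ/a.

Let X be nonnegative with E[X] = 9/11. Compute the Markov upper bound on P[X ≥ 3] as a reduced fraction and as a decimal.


μ = E[X] = 9/11, a = 3.
Markov: P[X ≥ 3] ≤ μ/a = (9/11)/3 = 3/11.
Numerically: ≈ 0.272727.
(Since a = 3 > μ = 0.818182, the bound 3/11 is < 1 and informative.)

P[X ≥ 3] ≤ 3/11 ≈ 0.272727.


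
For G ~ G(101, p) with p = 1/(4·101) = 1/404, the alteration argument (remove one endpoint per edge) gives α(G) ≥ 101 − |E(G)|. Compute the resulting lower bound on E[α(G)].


E[|E(G)|] = C(101, 2)·p = 5050 · (1/404) = 25/2.
E[α(G)] ≥ n − E[|E(G)|] = 101 − 25/2 = 177/2.
Numerically: ≈ 88.500000.
(This is only a lower bound; the true E[α(G)] may be larger.)

E[α(G)] ≥ 177/2 ≈ 88.500000.


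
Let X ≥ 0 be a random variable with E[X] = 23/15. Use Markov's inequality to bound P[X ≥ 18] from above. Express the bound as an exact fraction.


μ = E[X] = 23/15, a = 18.
Markov: P[X ≥ 18] ≤ μ/a = (23/15)/18 = 23/270.
Numerically: ≈ 0.085185.
(Since a = 18 > μ = 1.533333, the bound 23/270 is < 1 and informative.)

P[X ≥ 18] ≤ 23/270 ≈ 0.085185.


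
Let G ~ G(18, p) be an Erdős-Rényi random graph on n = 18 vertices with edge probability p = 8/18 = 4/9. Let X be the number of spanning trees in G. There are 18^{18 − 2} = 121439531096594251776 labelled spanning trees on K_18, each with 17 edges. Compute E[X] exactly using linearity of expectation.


K_18 has 18^{18 − 2} = 121439531096594251776 labelled spanning trees.
For each such spanning tree H, let X_H = 1 if all 17 edges of H are present in G. Then P[X_H = 1] = p^{17} = (4/9)^{17} = 17179869184/16677181699666569.
By linearity of expectation: E[X] = Σ_H E[X_H] = 121439531096594251776 · p^{17} = 121439531096594251776 · 17179869184/16677181699666569 = 1125899906842624/9.
Numerically: E[X] ≈ 1.25e+14.

E[X] = 121439531096594251776 · (4/9)^{17} = 1125899906842624/9 ≈ 1.25e+14.


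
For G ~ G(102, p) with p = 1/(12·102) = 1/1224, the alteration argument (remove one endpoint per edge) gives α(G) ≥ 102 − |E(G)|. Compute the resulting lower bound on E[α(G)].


E[|E(G)|] = C(102, 2)·p = 5151 · (1/1224) = 101/24.
E[α(G)] ≥ n − E[|E(G)|] = 102 − 101/24 = 2347/24.
Numerically: ≈ 97.792.
(This is only a lower bound; the true E[α(G)] may be larger.)

E[α(G)] ≥ 2347/24 ≈ 97.792.


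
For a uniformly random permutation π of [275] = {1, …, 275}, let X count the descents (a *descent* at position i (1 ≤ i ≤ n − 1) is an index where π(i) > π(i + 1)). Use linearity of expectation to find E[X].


Write X = Σ X_I over i = 1, …, 274, with X_I the indicator of one descent.
There are 274 indicators.
For each fixed i, the pair (π(i), π(i+1)) is a uniformly random ordered pair of distinct values from {1, …, 275}; by symmetry P[π(i) > π(i+1)] = 1/2.
By linearity: E[X] = 274 · (1/2) = (275 − 1) · (1/2) = 137 ≈ 137.00000.

E[X] = 137 = 137.00000.


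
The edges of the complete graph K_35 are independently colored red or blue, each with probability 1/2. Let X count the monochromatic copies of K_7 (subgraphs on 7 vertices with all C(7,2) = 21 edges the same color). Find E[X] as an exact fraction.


Let X = Σ_S X_S over the C(35, 7) = 6724520 subsets S of size 7, where X_S = 1 if the K_7 on S is monochromatic.
For a fixed S, the K_7 on S has C(7, 2) = 21 edges. P[all 21 edges red] = (1/2)^21, and likewise for blue, so P[monochromatic] = 2·(1/2)^21 = 2^{1 − 21} = 1/1048576.
By linearity: E[X] = C(35, 7) · 2^{1 − 21} = 6724520 · 1/1048576 = 840565/131072.
Numerically: E[X] ≈ 6.4130.

E[X] = C(35,7)·2^(1−C(7,2)) = 840565/131072 ≈ 6.4130.


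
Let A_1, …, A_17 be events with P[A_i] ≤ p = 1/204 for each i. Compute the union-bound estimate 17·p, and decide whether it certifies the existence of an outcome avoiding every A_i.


Union bound: P[∪_{i=1}^{17} A_i] ≤ Σ_i P[A_i] ≤ 17·p = 17·(1/204) = 1/12.
Numerically: 1/12 ≈ 0.0833.
Is 1/12 < 1? YES.
Since P[∪ A_i] ≤ 1/12 < 1, the complement has P[∩ A_i^c] ≥ 1 − 1/12 = 11/12 > 0, so some outcome avoids every A_i.

17·p = 1/12 ≈ 0.0833; existence CERTIFIED by the union bound.


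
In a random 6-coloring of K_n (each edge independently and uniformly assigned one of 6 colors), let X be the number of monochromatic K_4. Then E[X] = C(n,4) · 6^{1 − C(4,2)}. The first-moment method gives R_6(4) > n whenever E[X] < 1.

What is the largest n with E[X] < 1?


We need C(n, 4) · 6^{1 − 6} < 1, i.e. C(n, 4) < 6^{6 − 1} = 7776.
Check values of n near the boundary:
  n = 19: C(19, 4) = 3876; 3876 < 7776? YES
  n = 20: C(20, 4) = 4845; 4845 < 7776? YES
  n = 21: C(21, 4) = 5985; 5985 < 7776? YES
  n = 22: C(22, 4) = 7315; 7315 < 7776? YES
  n = 23: C(23, 4) = 8855; 8855 < 7776? NO
The largest n with C(n, 4) < 7776 is n = 22 (where E[X] = 7315/7776 ≈ 0.94072). Hence R_6(4) > 22, i.e. R_6(4) ≥ 23.

Largest n = 22; hence R_6(4) > 22.


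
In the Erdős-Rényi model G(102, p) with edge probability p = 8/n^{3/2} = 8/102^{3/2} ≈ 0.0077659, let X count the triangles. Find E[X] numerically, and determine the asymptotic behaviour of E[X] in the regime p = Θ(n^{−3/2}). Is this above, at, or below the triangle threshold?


Number of potential triangles: C(102, 3) = 171700.
Each occurs with probability p³ ≈ (0.0077659)³ ≈ 4.6834856e-07.
By linearity: E[X] = C(102, 3)·p³ ≈ 171700 · 4.6834856e-07 ≈ 0.08042.
Since α = 3/2 > 1, p = c/n^{3/2} = o(1/n) is below the triangle threshold p ~ 1/n. Asymptotically E[X] ~ (c³/6)·n^{3(1−α)} = (8³/6)·n^{-1.5} → 0, so by Markov's inequality G has no triangles w.h.p.

E[X] ≈ 0.08042; in regime p = Θ(1/n^{3/2}) E[X] tends to 0 (below the triangle threshold p ~ 1/n).


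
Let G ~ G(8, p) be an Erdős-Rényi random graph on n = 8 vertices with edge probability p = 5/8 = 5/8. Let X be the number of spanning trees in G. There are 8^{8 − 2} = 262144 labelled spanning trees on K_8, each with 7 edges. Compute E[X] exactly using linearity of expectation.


K_8 has 8^{8 − 2} = 262144 labelled spanning trees.
For each such spanning tree H, let X_H = 1 if all 7 edges of H are present in G. Then P[X_H = 1] = p^{7} = (5/8)^{7} = 78125/2097152.
Summing the indicators: E[X] = Σ_H E[X_H] = 262144 · p^{7} = 262144 · 78125/2097152 = 78125/8.
Numerically: E[X] ≈ 9765.62.

E[X] = 262144 · (5/8)^{7} = 78125/8 ≈ 9765.62.


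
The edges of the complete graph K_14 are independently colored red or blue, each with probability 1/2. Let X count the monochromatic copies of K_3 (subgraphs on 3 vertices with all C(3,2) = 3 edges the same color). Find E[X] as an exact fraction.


Let X = Σ_S X_S over the C(14, 3) = 364 subsets S of size 3, where X_S = 1 if the K_3 on S is monochromatic.
For a fixed S, the K_3 on S has C(3, 2) = 3 edges. P[all 3 edges red] = (1/2)^3, and likewise for blue, so P[monochromatic] = 2·(1/2)^3 = 2^{1 − 3} = 1/4.
Summing: E[X] = C(14, 3) · 2^{1 − 3} = 364 · 1/4 = 91.
Numerically: E[X] ≈ 91.0000.

E[X] = C(14,3)·2^(1−C(3,2)) = 91 ≈ 91.0000.


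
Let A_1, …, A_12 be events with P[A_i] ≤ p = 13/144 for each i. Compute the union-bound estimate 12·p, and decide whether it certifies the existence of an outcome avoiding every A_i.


Union bound: P[∪_{i=1}^{12} A_i] ≤ Σ_i P[A_i] ≤ 12·p = 12·(13/144) = 13/12.
Numerically: 13/12 ≈ 1.083333.
Is 13/12 < 1? NO.
Since the bound 13/12 is ≥ 1, the union bound is uninformative here; it does NOT by itself certify existence.

12·p = 13/12 ≈ 1.083333; existence NOT certified by the union bound.


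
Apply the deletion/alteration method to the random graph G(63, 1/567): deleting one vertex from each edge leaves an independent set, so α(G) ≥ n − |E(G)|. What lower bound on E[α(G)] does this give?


E[|E(G)|] = C(63, 2)·p = 1953 · (1/567) = 31/9.
E[α(G)] ≥ n − E[|E(G)|] = 63 − 31/9 = 536/9.
Numerically: ≈ 59.55556.
(This is only a lower bound; the true E[α(G)] may be larger.)

E[α(G)] ≥ 536/9 ≈ 59.55556.


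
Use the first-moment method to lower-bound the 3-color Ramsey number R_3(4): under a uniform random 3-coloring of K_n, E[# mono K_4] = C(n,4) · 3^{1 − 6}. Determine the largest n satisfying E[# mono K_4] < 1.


We need C(n, 4) · 3^{1 − 6} < 1, i.e. C(n, 4) < 3^{6 − 1} = 243.
Check values of n near the boundary:
  n = 6: C(6, 4) = 15; 15 < 243? YES
  n = 7: C(7, 4) = 35; 35 < 243? YES
  n = 8: C(8, 4) = 70; 70 < 243? YES
  n = 9: C(9, 4) = 126; 126 < 243? YES
  n = 10: C(10, 4) = 210; 210 < 243? YES
  n = 11: C(11, 4) = 330; 330 < 243? NO
The largest n with C(n, 4) < 243 is n = 10 (where E[X] = 70/81 ≈ 0.86420). Hence R_3(4) > 10, i.e. R_3(4) ≥ 11.

Largest n = 10; hence R_3(4) > 10.


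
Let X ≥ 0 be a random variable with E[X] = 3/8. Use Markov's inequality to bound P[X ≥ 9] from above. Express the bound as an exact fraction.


μ = E[X] = 3/8, a = 9.
Markov: P[X ≥ 9] ≤ μ/a = (3/8)/9 = 1/24.
Numerically: ≈ 0.041667.
(Since a = 9 > μ = 0.375000, the bound 1/24 is < 1 and informative.)

P[X ≥ 9] ≤ 1/24 ≈ 0.041667.


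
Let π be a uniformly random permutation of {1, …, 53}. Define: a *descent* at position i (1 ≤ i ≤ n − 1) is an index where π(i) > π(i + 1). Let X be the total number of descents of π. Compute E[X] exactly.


Write X = Σ X_I over i = 1, …, 52, with X_I the indicator of one descent.
There are 52 indicators.
For each fixed i, the pair (π(i), π(i+1)) is a uniformly random ordered pair of distinct values from {1, …, 53}; by symmetry P[π(i) > π(i+1)] = 1/2.
By linearity: E[X] = 52 · (1/2) = (53 − 1) · (1/2) = 26 ≈ 26.000.

E[X] = 26 = 26.000.


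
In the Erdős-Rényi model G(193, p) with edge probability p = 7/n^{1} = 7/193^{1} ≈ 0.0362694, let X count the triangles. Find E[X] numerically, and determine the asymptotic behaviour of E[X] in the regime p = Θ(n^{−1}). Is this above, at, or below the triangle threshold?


Number of potential triangles: C(193, 3) = 1179616.
Each occurs with probability p³ ≈ (0.0362694)³ ≈ 4.77114036e-05.
By linearity: E[X] = C(193, 3)·p³ ≈ 1179616 · 4.77114036e-05 ≈ 56.281135.
Here α = 1, so p = 7/n is exactly at the triangle threshold p ~ 1/n. Asymptotically E[X] → c³/6 = 7³/6 = 343/6 ≈ 57.166667, a bounded constant. In this regime the triangle count is asymptotically Poisson(c³/6).

E[X] ≈ 56.281135; in regime p = Θ(1/n^{1}) E[X] stays bounded (at the triangle threshold p ~ 1/n).


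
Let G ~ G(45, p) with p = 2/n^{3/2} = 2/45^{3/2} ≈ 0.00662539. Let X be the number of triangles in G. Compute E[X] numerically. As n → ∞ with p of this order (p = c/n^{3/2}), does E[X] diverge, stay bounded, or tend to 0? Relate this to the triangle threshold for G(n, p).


Number of potential triangles: C(45, 3) = 14190.
Each occurs with probability p³ ≈ (0.00662539)³ ≈ 2.90826298e-07.
By linearity: E[X] = C(45, 3)·p³ ≈ 14190 · 2.90826298e-07 ≈ 0.004127.
Since α = 3/2 > 1, p = c/n^{3/2} = o(1/n) is below the triangle threshold p ~ 1/n. Asymptotically E[X] ~ (c³/6)·n^{3(1−α)} = (2³/6)·n^{-1.5} → 0, so by Markov's inequality G has no triangles w.h.p.

E[X] ≈ 0.004127; in regime p = Θ(1/n^{3/2}) E[X] tends to 0 (below the triangle threshold p ~ 1/n).


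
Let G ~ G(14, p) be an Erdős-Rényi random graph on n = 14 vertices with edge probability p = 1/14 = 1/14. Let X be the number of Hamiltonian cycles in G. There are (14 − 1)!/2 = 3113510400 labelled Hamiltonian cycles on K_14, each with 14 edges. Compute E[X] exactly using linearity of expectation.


K_14 has (14 − 1)!/2 = 3113510400 labelled Hamiltonian cycles.
For each such Hamiltonian cycle H, let X_H = 1 if all 14 edges of H are present in G. Then P[X_H = 1] = p^{14} = (1/14)^{14} = 1/11112006825558016.
By linearity of expectation: E[X] = Σ_H E[X_H] = 3113510400 · p^{14} = 3113510400 · 1/11112006825558016 = 868725/3100448333024.
Numerically: E[X] ≈ 2.80193e-07.

E[X] = 3113510400 · (1/14)^{14} = 868725/3100448333024 ≈ 2.80193e-07.


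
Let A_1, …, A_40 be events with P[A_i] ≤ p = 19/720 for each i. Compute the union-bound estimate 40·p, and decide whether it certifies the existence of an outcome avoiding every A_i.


Union bound: P[∪_{i=1}^{40} A_i] ≤ Σ_i P[A_i] ≤ 40·p = 40·(19/720) = 19/18.
Numerically: 19/18 ≈ 1.0556.
Is 19/18 < 1? NO.
Since the bound 19/18 is ≥ 1, the union bound is uninformative here; it does NOT by itself certify existence.

40·p = 19/18 ≈ 1.0556; existence NOT certified by the union bound.


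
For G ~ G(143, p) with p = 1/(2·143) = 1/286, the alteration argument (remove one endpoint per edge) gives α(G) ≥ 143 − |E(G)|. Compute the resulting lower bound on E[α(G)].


E[|E(G)|] = C(143, 2)·p = 10153 · (1/286) = 71/2.
E[α(G)] ≥ n − E[|E(G)|] = 143 − 71/2 = 215/2.
Numerically: ≈ 107.500.
(This is only a lower bound; the true E[α(G)] may be larger.)

E[α(G)] ≥ 215/2 ≈ 107.500.


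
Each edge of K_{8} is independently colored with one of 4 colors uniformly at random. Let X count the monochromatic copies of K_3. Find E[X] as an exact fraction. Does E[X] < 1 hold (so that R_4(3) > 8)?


E[X] = C(8, 3) · 4^{1 − 3} = 56 · 4^{−2} = 56/16.
As a reduced fraction: E[X] = 7/2 ≈ 3.500000.
Is E[X] < 1? NO.
Since E[X] ≥ 1, the first-moment bound is inconclusive at n = 8; it does NOT by itself certify R_4(3) > 8.

E[X] = 7/2 ≈ 3.500000; E[X] ≥ 1; first-moment method inconclusive here.


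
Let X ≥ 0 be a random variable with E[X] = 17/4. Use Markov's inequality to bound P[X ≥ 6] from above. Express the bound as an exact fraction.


μ = E[X] = 17/4, a = 6.
Markov: P[X ≥ 6] ≤ μ/a = (17/4)/6 = 17/24.
Numerically: ≈ 0.7083.
(Since a = 6 > μ = 4.2500, the bound 17/24 is < 1 and informative.)

P[X ≥ 6] ≤ 17/24 ≈ 0.7083.


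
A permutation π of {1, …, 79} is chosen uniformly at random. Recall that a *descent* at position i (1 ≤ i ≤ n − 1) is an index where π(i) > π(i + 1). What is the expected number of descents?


Write X = Σ X_I over i = 1, …, 78, with X_I the indicator of one descent.
There are 78 indicators.
For each fixed i, the pair (π(i), π(i+1)) is a uniformly random ordered pair of distinct values from {1, …, 79}; by symmetry P[π(i) > π(i+1)] = 1/2.
By linearity: E[X] = 78 · (1/2) = (79 − 1) · (1/2) = 39 ≈ 39.000000.

E[X] = 39 = 39.000000.


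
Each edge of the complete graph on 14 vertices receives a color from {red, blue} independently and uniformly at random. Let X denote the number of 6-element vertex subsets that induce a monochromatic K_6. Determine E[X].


Let X = Σ_S X_S over the C(14, 6) = 3003 subsets S of size 6, where X_S = 1 if the K_6 on S is monochromatic.
For a fixed S, the K_6 on S has C(6, 2) = 15 edges. P[all 15 edges red] = (1/2)^15, and likewise for blue, so P[monochromatic] = 2·(1/2)^15 = 2^{1 − 15} = 1/16384.
By linearity: E[X] = C(14, 6) · 2^{1 − 15} = 3003 · 1/16384 = 3003/16384.
Numerically: E[X] ≈ 0.183.

E[X] = C(14,6)·2^(1−C(6,2)) = 3003/16384 ≈ 0.183.


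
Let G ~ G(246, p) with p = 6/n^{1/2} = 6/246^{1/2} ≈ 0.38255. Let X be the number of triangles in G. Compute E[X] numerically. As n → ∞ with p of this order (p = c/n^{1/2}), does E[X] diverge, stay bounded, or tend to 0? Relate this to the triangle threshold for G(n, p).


Number of potential triangles: C(246, 3) = 2450980.
Each occurs with probability p³ ≈ (0.38255)³ ≈ 5.5982346e-02.
By linearity: E[X] = C(246, 3)·p³ ≈ 2450980 · 5.5982346e-02 ≈ 137211.60926.
Since α = 1/2 < 1, p = c/n^{1/2} ≫ 1/n is above the triangle threshold p ~ 1/n. Asymptotically E[X] ~ (c³/6)·n^{3(1−α)} = (6³/6)·n^{1.5} → ∞; triangles are abundant w.h.p.

E[X] ≈ 137211.60926; in regime p = Θ(1/n^{1/2}) E[X] diverges (above the triangle threshold p ~ 1/n).


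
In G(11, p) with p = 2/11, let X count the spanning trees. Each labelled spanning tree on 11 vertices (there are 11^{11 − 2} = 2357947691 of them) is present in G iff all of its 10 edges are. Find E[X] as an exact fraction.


K_11 has 11^{11 − 2} = 2357947691 labelled spanning trees.
For each such spanning tree H, let X_H = 1 if all 10 edges of H are present in G. Then P[X_H = 1] = p^{10} = (2/11)^{10} = 1024/25937424601.
By linearity of expectation: E[X] = Σ_H E[X_H] = 2357947691 · p^{10} = 2357947691 · 1024/25937424601 = 1024/11.
Numerically: E[X] ≈ 93.09.

E[X] = 2357947691 · (2/11)^{10} = 1024/11 ≈ 93.09.


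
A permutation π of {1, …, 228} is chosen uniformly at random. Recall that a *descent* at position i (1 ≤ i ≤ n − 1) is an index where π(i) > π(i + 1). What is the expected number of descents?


Write X = Σ X_I over i = 1, …, 227, with X_I the indicator of one descent.
There are 227 indicators.
For each fixed i, the pair (π(i), π(i+1)) is a uniformly random ordered pair of distinct values from {1, …, 228}; by symmetry P[π(i) > π(i+1)] = 1/2.
By linearity: E[X] = 227 · (1/2) = (228 − 1) · (1/2) = 227/2 ≈ 113.50000.

E[X] = 227/2 = 113.50000.


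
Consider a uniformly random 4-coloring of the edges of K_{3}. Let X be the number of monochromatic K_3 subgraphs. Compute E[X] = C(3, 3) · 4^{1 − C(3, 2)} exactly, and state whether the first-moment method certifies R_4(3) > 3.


E[X] = C(3, 3) · 4^{1 − 3} = 1 · 4^{−2} = 1/16.
As a reduced fraction: E[X] = 1/16 ≈ 0.0625000.
Is E[X] < 1? YES.
Since E[X] < 1, there exists a 4-coloring of K_{3} with no monochromatic K_3; hence R_4(3) > 3.

E[X] = 1/16 ≈ 0.0625000; E[X] < 1, so R_4(3) > 3.


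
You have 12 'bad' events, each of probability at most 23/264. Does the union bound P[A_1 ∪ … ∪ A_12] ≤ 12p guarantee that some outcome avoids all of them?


Union bound: P[∪_{i=1}^{12} A_i] ≤ Σ_i P[A_i] ≤ 12·p = 12·(23/264) = 23/22.
Numerically: 23/22 ≈ 1.0455.
Is 23/22 < 1? NO.
Since the bound 23/22 is ≥ 1, the union bound is uninformative here; it does NOT by itself certify existence.

12·p = 23/22 ≈ 1.0455; existence NOT certified by the union bound.


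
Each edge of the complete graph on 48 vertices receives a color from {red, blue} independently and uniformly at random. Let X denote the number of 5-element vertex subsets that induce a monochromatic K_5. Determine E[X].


Let X = Σ_S X_S over the C(48, 5) = 1712304 subsets S of size 5, where X_S = 1 if the K_5 on S is monochromatic.
For a fixed S, the K_5 on S has C(5, 2) = 10 edges. P[all 10 edges red] = (1/2)^10, and likewise for blue, so P[monochromatic] = 2·(1/2)^10 = 2^{1 − 10} = 1/512.
Summing: E[X] = C(48, 5) · 2^{1 − 10} = 1712304 · 1/512 = 107019/32.
Numerically: E[X] ≈ 3344.343750.

E[X] = C(48,5)·2^(1−C(5,2)) = 107019/32 ≈ 3344.343750.


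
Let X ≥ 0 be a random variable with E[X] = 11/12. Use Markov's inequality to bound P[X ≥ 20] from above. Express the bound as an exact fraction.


μ = E[X] = 11/12, a = 20.
Markov: P[X ≥ 20] ≤ μ/a = (11/12)/20 = 11/240.
Numerically: ≈ 0.045833.
(Since a = 20 > μ = 0.916667, the bound 11/240 is < 1 and informative.)

P[X ≥ 20] ≤ 11/240 ≈ 0.045833.


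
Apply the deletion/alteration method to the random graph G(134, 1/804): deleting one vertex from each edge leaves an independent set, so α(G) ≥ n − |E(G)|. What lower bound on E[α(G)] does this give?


E[|E(G)|] = C(134, 2)·p = 8911 · (1/804) = 133/12.
E[α(G)] ≥ n − E[|E(G)|] = 134 − 133/12 = 1475/12.
Numerically: ≈ 122.91667.
(This is only a lower bound; the true E[α(G)] may be larger.)

E[α(G)] ≥ 1475/12 ≈ 122.91667.


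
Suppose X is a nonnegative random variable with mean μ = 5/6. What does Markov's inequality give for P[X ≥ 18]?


μ = E[X] = 5/6, a = 18.
Markov: P[X ≥ 18] ≤ μ/a = (5/6)/18 = 5/108.
Numerically: ≈ 0.0463.
(Since a = 18 > μ = 0.8333, the bound 5/108 is < 1 and informative.)

P[X ≥ 18] ≤ 5/108 ≈ 0.0463.


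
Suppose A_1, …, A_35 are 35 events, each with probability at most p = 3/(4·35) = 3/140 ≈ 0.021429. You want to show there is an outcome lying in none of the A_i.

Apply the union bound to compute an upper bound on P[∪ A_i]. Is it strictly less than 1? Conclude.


Union bound: P[∪_{i=1}^{35} A_i] ≤ Σ_i P[A_i] ≤ 35·p = 35·(3/140) = 3/4.
Numerically: 3/4 ≈ 0.750000.
Is 3/4 < 1? YES.
Since P[∪ A_i] ≤ 3/4 < 1, the complement has P[∩ A_i^c] ≥ 1 − 3/4 = 1/4 > 0, so some outcome avoids every A_i.

35·p = 3/4 ≈ 0.750000; existence CERTIFIED by the union bound.
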